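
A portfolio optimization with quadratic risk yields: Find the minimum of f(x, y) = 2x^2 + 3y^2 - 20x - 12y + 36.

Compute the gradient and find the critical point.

f(x,y) = 2x^2 + 3y^2 - 20x - 12y + 36
df/dx = 4x + (-20) = 0  =>  x = 5
df/dy = 6y + (-12) = 0  =>  y = 2
f(5, 2) = 2*(5)^2 + 3*(2)^2 + -20*(5) + -12*(2) + 36 = -26
Hessian is diagonal with entries 4, 6 > 0, so this is a minimum.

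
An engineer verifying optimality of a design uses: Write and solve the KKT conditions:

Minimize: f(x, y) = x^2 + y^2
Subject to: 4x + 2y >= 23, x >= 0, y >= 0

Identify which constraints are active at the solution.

KKT conditions for min x^2 + y^2 s.t. 4x + 2y >= 23, x >= 0, y >= 0:
Stationarity: 2x = mu*4 + mu_x, 2y = mu*2 + mu_y, with mu, mu_x, mu_y >= 0
Complementary slackness: mu*(4x + 2y - 23) = 0, mu_x*x = 0, mu_y*y = 0
(0, 0) is infeasible (4*0 + 2*0 < 23), so if mu = 0 stationarity would force x = mu_x/2 >= 0, y = mu_y/2 >= 0 with mu_x*x = mu_y*y = 0, i.e. x = y = 0: contradiction. Hence mu > 0 and 4x + 2y = 23 is active.
Try x > 0, y > 0 (so mu_x = mu_y = 0): x = 4*mu/2, y = 2*mu/2
Substitute: 4*(4*mu/2) + 2*(2*mu/2) = 23
  mu*20/2 = 23 => mu = 23/10
x* = 23/5 > 0, y* = 23/10 > 0, consistent with mu_x = mu_y = 0.
f is convex and the constraints are linear, so this KKT point is the global minimum.
f* = 529/20
Active constraints: 4x + 2y >= 23 (holds with equality, mu = 23/10 > 0); x >= 0 and y >= 0 are inactive (mu_x = mu_y = 0).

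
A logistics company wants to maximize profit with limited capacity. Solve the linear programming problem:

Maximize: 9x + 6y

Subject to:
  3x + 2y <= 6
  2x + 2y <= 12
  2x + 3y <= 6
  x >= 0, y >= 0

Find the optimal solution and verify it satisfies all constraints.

Feasible vertices: (0, 0), (0, 2), (6/5, 6/5), (2, 0)
Objective 9x + 6y at each vertex:
  (0, 0): 0
  (0, 2): 12
  (6/5, 6/5): 18
  (2, 0): 18
Maximum is 18 at (6/5, 6/5).
Verify constraints at (x, y) = (6/5, 6/5):
  3*(6/5) + 2*(6/5) = 6 <= 6 (active)
  2*(6/5) + 2*(6/5) = 24/5 <= 12
  2*(6/5) + 3*(6/5) = 6 <= 6 (active)
  x = 6/5 >= 0, y = 6/5 >= 0. All constraints satisfied.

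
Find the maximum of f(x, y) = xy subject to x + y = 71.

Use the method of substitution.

Substitute y = 71 - x into f(x,y) = xy:
g(x) = x(71 - x) = 71x - x^2
g'(x) = 71 - 2x = 0  =>  x = 71/2
y = 71 - 71/2 = 71/2
Maximum value = (71/2) * (71/2) = 5041/4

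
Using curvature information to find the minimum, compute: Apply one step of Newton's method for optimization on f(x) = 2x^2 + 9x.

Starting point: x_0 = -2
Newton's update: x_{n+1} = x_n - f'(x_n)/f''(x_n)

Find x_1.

f(x) = 2x^2 + 9x
f'(x) = 4x + (9), f''(x) = 4
Newton step: x_1 = x_0 - f'(x_0)/f''(x_0)
f'(-2) = 1
x_1 = -2 - 1/4 = -9/4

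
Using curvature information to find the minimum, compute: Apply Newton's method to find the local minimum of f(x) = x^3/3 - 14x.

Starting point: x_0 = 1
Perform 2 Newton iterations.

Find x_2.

f(x) = x^3/3 - 14x
f'(x) = x^2 - 14, f''(x) = 2x
Newton update: x_{n+1} = x_n - (x_n^2 - 14)/(2*x_n)
Step 1: x_0 = 1, f'=-13, f''=2, x_1 = 15/2
Step 2: x_1 = 15/2, f'=169/4, f''=15, x_2 = 281/60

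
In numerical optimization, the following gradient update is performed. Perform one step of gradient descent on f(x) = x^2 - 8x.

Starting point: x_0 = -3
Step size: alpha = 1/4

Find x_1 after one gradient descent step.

f(x) = x^2 - 8x
f'(x) = 2x - 8
f'(-3) = 2*-3 + (-8) = -14
x_1 = x_0 - alpha * f'(x_0) = -3 - 1/4 * -14 = 1/2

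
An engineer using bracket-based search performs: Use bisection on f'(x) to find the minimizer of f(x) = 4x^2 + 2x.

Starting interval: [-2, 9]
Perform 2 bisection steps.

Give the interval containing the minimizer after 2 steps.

Finding critical point of f(x) = 4x^2 + 2x using bisection on f'(x) = 8x + 2.
f'(x) = 0 when x = -1/4.
Starting interval: [-2, 9]
Step 1: mid = 7/2, f'(mid) = 30, new interval = [-2, 7/2]
Step 2: mid = 3/4, f'(mid) = 8, new interval = [-2, 3/4]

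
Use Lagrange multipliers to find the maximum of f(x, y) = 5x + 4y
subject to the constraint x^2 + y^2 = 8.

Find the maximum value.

Set up Lagrange conditions: grad f = lambda * grad g
  5 = 2*lambda*x
  4 = 2*lambda*y
From these: x/y = 5/4, so x = 5t, y = 4t for some t.
Substitute into constraint: (5t)^2 + (4t)^2 = 8
  t^2 * 41 = 8
  t = sqrt(8/41)
Maximum = 5*x + 4*y = (5^2 + 4^2)*t = 41 * sqrt(8/41) = sqrt(328)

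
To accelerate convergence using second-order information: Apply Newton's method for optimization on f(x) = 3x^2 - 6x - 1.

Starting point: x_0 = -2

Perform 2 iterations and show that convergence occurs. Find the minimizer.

f(x) = 3x^2 - 6x - 1, f'(x) = 6x + (-6), f''(x) = 6
Step 1: f'(-2) = -18, x_1 = -2 - -18/6 = 1
Step 2: f'(1) = 0, x_2 = 1 (converged)
Newton's method converges in 1 step for quadratics.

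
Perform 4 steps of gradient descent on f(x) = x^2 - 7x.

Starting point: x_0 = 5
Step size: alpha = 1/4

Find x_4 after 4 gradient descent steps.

f(x) = x^2 - 7x, f'(x) = 2x + (-7)
Step 1: f'(5) = 3, x_1 = 5 - 1/4 * 3 = 17/4
Step 2: f'(17/4) = 3/2, x_2 = 17/4 - 1/4 * 3/2 = 31/8
Step 3: f'(31/8) = 3/4, x_3 = 31/8 - 1/4 * 3/4 = 59/16
Step 4: f'(59/16) = 3/8, x_4 = 59/16 - 1/4 * 3/8 = 115/32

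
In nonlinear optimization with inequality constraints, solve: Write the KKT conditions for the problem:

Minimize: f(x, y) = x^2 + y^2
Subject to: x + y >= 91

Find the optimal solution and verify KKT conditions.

KKT conditions for min x^2 + y^2 s.t. x + y >= 91:
Stationarity: 2x = mu, 2y = mu
So x = y = mu/2.
Complementary slackness: mu*(x + y - 91) = 0
Primal feasibility: x + y >= 91; dual feasibility: mu >= 0
If mu = 0 then x = y = 0, but 0 + 0 < 91 is infeasible, so the constraint is active.
Constraint active: x + y = 2*(mu/2) = 91 => mu = 91
x = y = 91/2, f = 8281/2
Verify: stationarity 2*(91/2) = 91 = mu; primal 91/2 + 91/2 = 91 >= 91; dual mu = 91 >= 0; complementary slackness 91*(91 - 91) = 0. All KKT conditions hold.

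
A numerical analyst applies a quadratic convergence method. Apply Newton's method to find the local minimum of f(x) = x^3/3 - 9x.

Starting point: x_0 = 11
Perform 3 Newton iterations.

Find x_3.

f(x) = x^3/3 - 9x
f'(x) = x^2 - 9, f''(x) = 2x
Newton update: x_{n+1} = x_n - (x_n^2 - 9)/(2*x_n)
Step 1: x_0 = 11, f'=112, f''=22, x_1 = 65/11
Step 2: x_1 = 65/11, f'=3136/121, f''=130/11, x_2 = 2657/715
Step 3: x_2 = 2657/715, f'=2458624/511225, f''=5314/715, x_3 = 5830337/1899755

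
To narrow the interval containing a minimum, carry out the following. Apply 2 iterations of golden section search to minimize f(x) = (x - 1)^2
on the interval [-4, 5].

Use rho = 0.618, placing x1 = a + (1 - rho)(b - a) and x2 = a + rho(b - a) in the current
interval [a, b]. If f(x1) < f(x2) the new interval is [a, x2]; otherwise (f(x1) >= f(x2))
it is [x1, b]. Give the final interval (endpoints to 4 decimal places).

Golden section search for min of f(x) = (x - 1)^2 on [-4, 5].
Each step: x1 = a + (1 - rho)(b - a), x2 = a + rho(b - a); if f(x1) < f(x2) keep [a, x2], otherwise keep [x1, b].
Step 1: [-4.0000, 5.0000], x1=-0.5620 (f=2.4398), x2=1.5620 (f=0.3158); f(x1) > f(x2) => keep [-0.5620, 5.0000]
Step 2: [-0.5620, 5.0000], x1=1.5627 (f=0.3166), x2=2.8753 (f=3.5168); f(x1) < f(x2) => keep [-0.5620, 2.8753]
Final interval: [-0.5620, 2.8753]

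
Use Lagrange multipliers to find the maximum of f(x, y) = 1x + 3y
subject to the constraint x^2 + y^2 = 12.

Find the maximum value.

Set up Lagrange conditions: grad f = lambda * grad g
  1 = 2*lambda*x
  3 = 2*lambda*y
From these: x/y = 1/3, so x = 1t, y = 3t for some t.
Substitute into constraint: (1t)^2 + (3t)^2 = 12
  t^2 * 10 = 12
  t = sqrt(12/10)
Maximum = 1*x + 3*y = (1^2 + 3^2)*t = 10 * sqrt(12/10) = sqrt(120)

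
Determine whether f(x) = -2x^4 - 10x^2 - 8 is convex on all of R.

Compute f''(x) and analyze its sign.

f(x) = -2x^4 - 10x^2 - 8
f'(x) = -8x^3 + -20x
f''(x) = -24x^2 + -20
f''(x) = -24x^2 + -20 <= -20 < 0 for all x
Therefore, f is concave on R.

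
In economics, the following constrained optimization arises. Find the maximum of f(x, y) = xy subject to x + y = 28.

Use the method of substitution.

Substitute y = 28 - x into f(x,y) = xy:
g(x) = x(28 - x) = 28x - x^2
g'(x) = 28 - 2x = 0  =>  x = 14
y = 28 - 14 = 14
Maximum value = 14 * 14 = 196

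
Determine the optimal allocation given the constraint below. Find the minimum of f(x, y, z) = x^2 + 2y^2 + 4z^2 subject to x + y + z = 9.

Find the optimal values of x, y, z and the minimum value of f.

Using Lagrange multipliers on f = x^2 + 2y^2 + 4z^2 with constraint x + y + z = 9:
Conditions: 2*1*x = lambda, 2*2*y = lambda, 2*4*z = lambda
So x = lambda/2, y = lambda/4, z = lambda/8
Substituting into constraint: lambda * (7/8) = 9
lambda = 72/7
x = 36/7, y = 18/7, z = 9/7
Minimum value = 324/7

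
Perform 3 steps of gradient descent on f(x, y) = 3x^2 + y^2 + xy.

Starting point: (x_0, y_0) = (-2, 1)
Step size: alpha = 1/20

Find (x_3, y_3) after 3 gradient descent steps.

f(x,y) = 3x^2 + y^2 + xy
grad_x = 6x + 1y, grad_y = 2y + 1x
Step 1: grad = (-11, 0), (-29/20, 1)
Step 2: grad = (-77/10, 11/20), (-213/200, 389/400)
Step 3: grad = (-2167/400, 22/25), (-6353/8000, 1857/2000)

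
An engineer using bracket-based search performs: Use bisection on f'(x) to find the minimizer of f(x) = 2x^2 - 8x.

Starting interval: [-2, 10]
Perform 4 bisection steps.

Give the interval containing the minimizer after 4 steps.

Finding critical point of f(x) = 2x^2 - 8x using bisection on f'(x) = 4x + -8.
f'(x) = 0 when x = 2.
Starting interval: [-2, 10]
Step 1: mid = 4, f'(mid) = 8, new interval = [-2, 4]
Step 2: mid = 1, f'(mid) = -4, new interval = [1, 4]
Step 3: mid = 5/2, f'(mid) = 2, new interval = [1, 5/2]
Step 4: mid = 7/4, f'(mid) = -1, new interval = [7/4, 5/2]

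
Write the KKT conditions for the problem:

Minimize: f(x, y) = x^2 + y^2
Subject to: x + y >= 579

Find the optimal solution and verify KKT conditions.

KKT conditions for min x^2 + y^2 s.t. x + y >= 579:
Stationarity: 2x = mu, 2y = mu
So x = y = mu/2.
Complementary slackness: mu*(x + y - 579) = 0
Primal feasibility: x + y >= 579; dual feasibility: mu >= 0
If mu = 0 then x = y = 0, but 0 + 0 < 579 is infeasible, so the constraint is active.
Constraint active: x + y = 2*(mu/2) = 579 => mu = 579
x = y = 579/2, f = 335241/2
Verify: stationarity 2*(579/2) = 579 = mu; primal 579/2 + 579/2 = 579 >= 579; dual mu = 579 >= 0; complementary slackness 579*(579 - 579) = 0. All KKT conditions hold.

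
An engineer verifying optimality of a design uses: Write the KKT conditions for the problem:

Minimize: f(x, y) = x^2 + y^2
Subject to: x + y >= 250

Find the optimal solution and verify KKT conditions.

KKT conditions for min x^2 + y^2 s.t. x + y >= 250:
Stationarity: 2x = mu, 2y = mu
So x = y = mu/2.
Complementary slackness: mu*(x + y - 250) = 0
Primal feasibility: x + y >= 250; dual feasibility: mu >= 0
If mu = 0 then x = y = 0, but 0 + 0 < 250 is infeasible, so the constraint is active.
Constraint active: x + y = 2*(mu/2) = 250 => mu = 250
x = y = 125, f = 31250
Verify: stationarity 2*125 = 250 = mu; primal 125 + 125 = 250 >= 250; dual mu = 250 >= 0; complementary slackness 250*(250 - 250) = 0. All KKT conditions hold.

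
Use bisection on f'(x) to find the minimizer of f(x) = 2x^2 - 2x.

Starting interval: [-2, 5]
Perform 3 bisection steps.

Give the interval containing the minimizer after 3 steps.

Finding critical point of f(x) = 2x^2 - 2x using bisection on f'(x) = 4x + -2.
f'(x) = 0 when x = 1/2.
Starting interval: [-2, 5]
Step 1: mid = 3/2, f'(mid) = 4, new interval = [-2, 3/2]
Step 2: mid = -1/4, f'(mid) = -3, new interval = [-1/4, 3/2]
Step 3: mid = 5/8, f'(mid) = 1/2, new interval = [-1/4, 5/8]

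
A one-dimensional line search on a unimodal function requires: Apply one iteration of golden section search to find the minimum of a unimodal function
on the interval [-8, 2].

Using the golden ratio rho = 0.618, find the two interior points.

Golden section search on [-8, 2].
Golden ratio rho = 0.618 (approx).
Interior points:
  x_1 = -8 + (1-0.618)*10 = -4.1800
  x_2 = -8 + 0.618*10 = -1.8200
Compare f(x_1) and f(x_2) to determine which subinterval to keep.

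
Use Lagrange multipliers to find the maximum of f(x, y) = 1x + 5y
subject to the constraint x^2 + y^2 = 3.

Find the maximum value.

Set up Lagrange conditions: grad f = lambda * grad g
  1 = 2*lambda*x
  5 = 2*lambda*y
From these: x/y = 1/5, so x = 1t, y = 5t for some t.
Substitute into constraint: (1t)^2 + (5t)^2 = 3
  t^2 * 26 = 3
  t = sqrt(3/26)
Maximum = 1*x + 5*y = (1^2 + 5^2)*t = 26 * sqrt(3/26) = sqrt(78)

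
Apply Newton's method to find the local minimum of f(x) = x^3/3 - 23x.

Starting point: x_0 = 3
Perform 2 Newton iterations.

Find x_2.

f(x) = x^3/3 - 23x
f'(x) = x^2 - 23, f''(x) = 2x
Newton update: x_{n+1} = x_n - (x_n^2 - 23)/(2*x_n)
Step 1: x_0 = 3, f'=-14, f''=6, x_1 = 16/3
Step 2: x_1 = 16/3, f'=49/9, f''=32/3, x_2 = 463/96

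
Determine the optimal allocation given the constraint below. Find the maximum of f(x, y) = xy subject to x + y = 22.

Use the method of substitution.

Substitute y = 22 - x into f(x,y) = xy:
g(x) = x(22 - x) = 22x - x^2
g'(x) = 22 - 2x = 0  =>  x = 11
y = 22 - 11 = 11
Maximum value = 11 * 11 = 121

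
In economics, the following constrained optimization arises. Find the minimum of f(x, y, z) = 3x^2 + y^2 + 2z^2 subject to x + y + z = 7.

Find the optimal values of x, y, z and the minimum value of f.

Using Lagrange multipliers on f = 3x^2 + y^2 + 2z^2 with constraint x + y + z = 7:
Conditions: 2*3*x = lambda, 2*1*y = lambda, 2*2*z = lambda
So x = lambda/6, y = lambda/2, z = lambda/4
Substituting into constraint: lambda * (11/12) = 7
lambda = 84/11
x = 14/11, y = 42/11, z = 21/11
Minimum value = 294/11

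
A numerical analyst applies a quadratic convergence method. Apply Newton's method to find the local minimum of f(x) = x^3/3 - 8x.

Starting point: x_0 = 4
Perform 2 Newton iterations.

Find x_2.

f(x) = x^3/3 - 8x
f'(x) = x^2 - 8, f''(x) = 2x
Newton update: x_{n+1} = x_n - (x_n^2 - 8)/(2*x_n)
Step 1: x_0 = 4, f'=8, f''=8, x_1 = 3
Step 2: x_1 = 3, f'=1, f''=6, x_2 = 17/6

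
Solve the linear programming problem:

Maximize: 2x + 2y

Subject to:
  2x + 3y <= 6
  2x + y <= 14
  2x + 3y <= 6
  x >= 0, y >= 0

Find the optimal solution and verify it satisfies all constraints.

Feasible vertices: (0, 0), (0, 2), (3, 0)
Objective 2x + 2y at each vertex:
  (0, 0): 0
  (0, 2): 4
  (3, 0): 6
Maximum is 6 at (3, 0).
Verify constraints at (x, y) = (3, 0):
  2*3 + 3*0 = 6 <= 6 (active)
  2*3 + 1*0 = 6 <= 14
  2*3 + 3*0 = 6 <= 6 (active)
  x = 3 >= 0, y = 0 >= 0. All constraints satisfied.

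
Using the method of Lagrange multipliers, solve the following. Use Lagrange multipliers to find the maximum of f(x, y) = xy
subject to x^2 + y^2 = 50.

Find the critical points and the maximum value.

Lagrange conditions: y = 2*lambda*x and x = 2*lambda*y
If x = 0 then y = 0, violating the constraint, so x, y != 0.
Dividing: y/x = x/y => x^2 = y^2 => y = x or y = -x
Constraint: 2x^2 = 50 => x^2 = 25 => x = +/-5
Critical points: (5, 5), (-5, -5), (5, -5), (-5, 5)
  y = x:  xy = x^2 = 25  at (5, 5) and (-5, -5)
  y = -x: xy = -x^2 = -25 at (5, -5) and (-5, 5)
Maximum xy = 25 at (5, 5) and (-5, -5)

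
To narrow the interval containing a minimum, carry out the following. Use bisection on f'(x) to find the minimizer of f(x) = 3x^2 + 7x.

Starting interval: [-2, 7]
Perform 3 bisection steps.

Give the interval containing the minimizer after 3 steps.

Finding critical point of f(x) = 3x^2 + 7x using bisection on f'(x) = 6x + 7.
f'(x) = 0 when x = -7/6.
Starting interval: [-2, 7]
Step 1: mid = 5/2, f'(mid) = 22, new interval = [-2, 5/2]
Step 2: mid = 1/4, f'(mid) = 17/2, new interval = [-2, 1/4]
Step 3: mid = -7/8, f'(mid) = 7/4, new interval = [-2, -7/8]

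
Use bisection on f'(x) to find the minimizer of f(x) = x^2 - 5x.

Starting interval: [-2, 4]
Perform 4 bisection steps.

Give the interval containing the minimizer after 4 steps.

Finding critical point of f(x) = x^2 - 5x using bisection on f'(x) = 2x + -5.
f'(x) = 0 when x = 5/2.
Starting interval: [-2, 4]
Step 1: mid = 1, f'(mid) = -3, new interval = [1, 4]
Step 2: mid = 5/2, f'(mid) = 0, new interval = [5/2, 5/2]
Step 3: mid = 5/2, f'(mid) = 0, new interval = [5/2, 5/2]
Step 4: mid = 5/2, f'(mid) = 0, new interval = [5/2, 5/2]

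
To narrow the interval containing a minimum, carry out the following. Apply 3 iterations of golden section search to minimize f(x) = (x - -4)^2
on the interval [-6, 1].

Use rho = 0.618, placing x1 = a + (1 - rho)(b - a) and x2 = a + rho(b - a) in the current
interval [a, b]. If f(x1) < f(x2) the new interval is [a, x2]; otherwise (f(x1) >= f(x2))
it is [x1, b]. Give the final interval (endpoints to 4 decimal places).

Golden section search for min of f(x) = (x - -4)^2 on [-6, 1].
Each step: x1 = a + (1 - rho)(b - a), x2 = a + rho(b - a); if f(x1) < f(x2) keep [a, x2], otherwise keep [x1, b].
Step 1: [-6.0000, 1.0000], x1=-3.3260 (f=0.4543), x2=-1.6740 (f=5.4103); f(x1) < f(x2) => keep [-6.0000, -1.6740]
Step 2: [-6.0000, -1.6740], x1=-4.3475 (f=0.1207), x2=-3.3265 (f=0.4536); f(x1) < f(x2) => keep [-6.0000, -3.3265]
Step 3: [-6.0000, -3.3265], x1=-4.9787 (f=0.9579), x2=-4.3478 (f=0.1210); f(x1) > f(x2) => keep [-4.9787, -3.3265]
Final interval: [-4.9787, -3.3265]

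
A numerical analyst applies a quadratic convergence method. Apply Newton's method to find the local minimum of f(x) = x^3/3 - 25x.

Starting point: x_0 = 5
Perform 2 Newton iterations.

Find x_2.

f(x) = x^3/3 - 25x
f'(x) = x^2 - 25, f''(x) = 2x
Newton update: x_{n+1} = x_n - (x_n^2 - 25)/(2*x_n)
Step 1: x_0 = 5, f'=0, f''=10, x_1 = 5
Step 2: x_1 = 5, f'=0, f''=10, x_2 = 5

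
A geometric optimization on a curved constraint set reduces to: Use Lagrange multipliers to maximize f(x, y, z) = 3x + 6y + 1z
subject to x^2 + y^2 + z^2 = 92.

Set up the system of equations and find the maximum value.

Lagrange conditions: 3 = 2*lambda*x, 6 = 2*lambda*y, 1 = 2*lambda*z
So x:3 = y:6 = z:1, i.e. x = 3t, y = 6t, z = 1t
Constraint: t^2*(3^2 + 6^2 + 1^2) = 92
  t^2 * 46 = 92  =>  t = sqrt(2)
Maximum = 3*3t + 6*6t + 1*1t = 46*sqrt(2) = sqrt(4232)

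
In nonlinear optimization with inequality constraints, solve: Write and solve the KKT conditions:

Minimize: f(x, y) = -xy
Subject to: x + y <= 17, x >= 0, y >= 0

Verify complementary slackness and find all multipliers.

Problem: min -xy s.t. x + y <= 17 (multiplier lambda), x >= 0 (mu_x), y >= 0 (mu_y)
KKT stationarity: -y + lambda - mu_x = 0, -x + lambda - mu_y = 0, with lambda, mu_x, mu_y >= 0
Complementary slackness: lambda*(x + y - 17) = 0, mu_x*x = 0, mu_y*y = 0
If lambda = 0: y = -mu_x <= 0 and x = -mu_y <= 0 force x = y = 0 with f = 0; but x = y = 17/2 is feasible with f = -289/4 < 0, so this is not the minimum. Hence lambda > 0 and x + y = 17.
Try x > 0, y > 0 (so mu_x = mu_y = 0): y = lambda, x = lambda => x = y = lambda
x + y = 17 => 2*lambda = 17 => lambda = 17/2
x* = y* = 17/2 > 0, consistent with mu_x = mu_y = 0.
(Any feasible point with x = 0 or y = 0 has f = 0 > -289/4, so the minimum is not on those boundaries.)
min(-xy) = -289/4 (i.e. max xy = 289/4)
Multipliers: lambda = 17/2, mu_x = 0, mu_y = 0
Complementary slackness: lambda*(x + y - 17) = 17/2*(17/2 + 17/2 - 17) = 0, mu_x*x = 0*17/2 = 0, mu_y*y = 0*17/2 = 0. Satisfied.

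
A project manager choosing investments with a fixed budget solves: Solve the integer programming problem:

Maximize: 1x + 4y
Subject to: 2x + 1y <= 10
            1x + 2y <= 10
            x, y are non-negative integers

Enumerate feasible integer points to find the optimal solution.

Constraint 1: 2x + 1y <= 10
Constraint 2: 1x + 2y <= 10
Feasible x range (need y >= 0): 0 <= x <= min(10/2, 10/1) => x in {0, ..., 5}.
Enumerate feasible integer points row by row (the coefficient of y is 4 > 0, so for each x the largest feasible y gives the best value):
  x = 0: y <= min((10 - 2*0)/1, (10 - 1*0)/2) => y in {0, ..., 5}; best 1*0 + 4*5 = 20
  x = 1: y <= min((10 - 2*1)/1, (10 - 1*1)/2) => y in {0, ..., 4}; best 1*1 + 4*4 = 17
  x = 2: y <= min((10 - 2*2)/1, (10 - 1*2)/2) => y in {0, ..., 4}; best 1*2 + 4*4 = 18
  x = 3: y <= min((10 - 2*3)/1, (10 - 1*3)/2) => y in {0, ..., 3}; best 1*3 + 4*3 = 15
  x = 4: y <= min((10 - 2*4)/1, (10 - 1*4)/2) => y in {0, ..., 2}; best 1*4 + 4*2 = 12
  x = 5: y <= min((10 - 2*5)/1, (10 - 1*5)/2) => y in {0}; best 1*5 + 4*0 = 5
The maximum 1x + 4y = 20 is achieved at x = 0, y = 5.
Check: 2*0 + 1*5 = 5 <= 10 and 1*0 + 2*5 = 10 <= 10.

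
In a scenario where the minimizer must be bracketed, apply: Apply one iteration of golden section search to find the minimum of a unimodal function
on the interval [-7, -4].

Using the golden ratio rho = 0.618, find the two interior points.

Golden section search on [-7, -4].
Golden ratio rho = 0.618 (approx).
Interior points:
  x_1 = -7 + (1-0.618)*3 = -5.8540
  x_2 = -7 + 0.618*3 = -5.1460
Compare f(x_1) and f(x_2) to determine which subinterval to keep.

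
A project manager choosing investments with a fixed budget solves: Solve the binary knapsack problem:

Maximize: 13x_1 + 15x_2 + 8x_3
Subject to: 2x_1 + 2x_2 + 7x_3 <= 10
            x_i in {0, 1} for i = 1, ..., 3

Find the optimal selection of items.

Items: item 1 (v=13, w=2), item 2 (v=15, w=2), item 3 (v=8, w=7)
Capacity: 10
Checking all 8 subsets (w = total weight, v = total value):
  {}: w = 0, v = 0
  {1}: w = 2, v = 13
  {2}: w = 2, v = 15
  {3}: w = 7, v = 8
  {1, 2}: w = 4, v = 28
  {1, 3}: w = 9, v = 21
  {2, 3}: w = 9, v = 23
  {1, 2, 3}: w = 11 > 10, infeasible
Best feasible subset: items [1, 2]
Total weight: 4 <= 10, total value: 28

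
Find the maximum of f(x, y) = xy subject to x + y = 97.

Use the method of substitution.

Substitute y = 97 - x into f(x,y) = xy:
g(x) = x(97 - x) = 97x - x^2
g'(x) = 97 - 2x = 0  =>  x = 97/2
y = 97 - 97/2 = 97/2
Maximum value = (97/2) * (97/2) = 9409/4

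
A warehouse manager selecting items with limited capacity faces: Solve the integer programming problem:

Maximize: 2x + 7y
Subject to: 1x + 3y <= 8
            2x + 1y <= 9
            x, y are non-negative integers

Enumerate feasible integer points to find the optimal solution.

Constraint 1: 1x + 3y <= 8
Constraint 2: 2x + 1y <= 9
Feasible x range (need y >= 0): 0 <= x <= min(8/1, 9/2) => x in {0, ..., 4}.
Enumerate feasible integer points row by row (the coefficient of y is 7 > 0, so for each x the largest feasible y gives the best value):
  x = 0: y <= min((8 - 1*0)/3, (9 - 2*0)/1) => y in {0, ..., 2}; best 2*0 + 7*2 = 14
  x = 1: y <= min((8 - 1*1)/3, (9 - 2*1)/1) => y in {0, ..., 2}; best 2*1 + 7*2 = 16
  x = 2: y <= min((8 - 1*2)/3, (9 - 2*2)/1) => y in {0, ..., 2}; best 2*2 + 7*2 = 18
  x = 3: y <= min((8 - 1*3)/3, (9 - 2*3)/1) => y in {0, ..., 1}; best 2*3 + 7*1 = 13
  x = 4: y <= min((8 - 1*4)/3, (9 - 2*4)/1) => y in {0, ..., 1}; best 2*4 + 7*1 = 15
The maximum 2x + 7y = 18 is achieved at x = 2, y = 2.
Check: 1*2 + 3*2 = 8 <= 8 and 2*2 + 1*2 = 6 <= 9.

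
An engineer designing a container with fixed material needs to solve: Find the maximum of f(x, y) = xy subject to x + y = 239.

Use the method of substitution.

Substitute y = 239 - x into f(x,y) = xy:
g(x) = x(239 - x) = 239x - x^2
g'(x) = 239 - 2x = 0  =>  x = 239/2
y = 239 - 239/2 = 239/2
Maximum value = (239/2) * (239/2) = 57121/4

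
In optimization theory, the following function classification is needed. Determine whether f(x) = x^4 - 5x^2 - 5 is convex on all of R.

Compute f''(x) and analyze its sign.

f(x) = x^4 - 5x^2 - 5
f'(x) = 4x^3 + -10x
f''(x) = 12x^2 + -10
f''(0) = -10 < 0, so not convex near x = 0
Therefore, f is not globally convex on R.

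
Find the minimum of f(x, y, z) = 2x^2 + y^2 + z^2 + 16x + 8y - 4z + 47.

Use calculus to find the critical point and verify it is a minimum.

f(x,y,z) = 2x^2 + y^2 + z^2 + 16x + 8y - 4z + 47
df/dx = 4x + (16) = 0 => x = -4
df/dy = 2y + (8) = 0 => y = -4
df/dz = 2z + (-4) = 0 => z = 2
f(-4,-4,2) = 2*(-4)^2 + 1*(-4)^2 + 1*(2)^2 + 16*(-4) + 8*(-4) + -4*(2) + 47 = -5
Hessian is diagonal with entries 4, 2, 2 > 0, confirmed minimum.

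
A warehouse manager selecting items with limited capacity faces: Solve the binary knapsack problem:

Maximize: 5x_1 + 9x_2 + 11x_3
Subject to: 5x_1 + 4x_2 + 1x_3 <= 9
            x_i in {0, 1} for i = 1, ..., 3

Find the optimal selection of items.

Items: item 1 (v=5, w=5), item 2 (v=9, w=4), item 3 (v=11, w=1)
Capacity: 9
Checking all 8 subsets (w = total weight, v = total value):
  {}: w = 0, v = 0
  {1}: w = 5, v = 5
  {2}: w = 4, v = 9
  {3}: w = 1, v = 11
  {1, 2}: w = 9, v = 14
  {1, 3}: w = 6, v = 16
  {2, 3}: w = 5, v = 20
  {1, 2, 3}: w = 10 > 9, infeasible
Best feasible subset: items [2, 3]
Total weight: 5 <= 9, total value: 20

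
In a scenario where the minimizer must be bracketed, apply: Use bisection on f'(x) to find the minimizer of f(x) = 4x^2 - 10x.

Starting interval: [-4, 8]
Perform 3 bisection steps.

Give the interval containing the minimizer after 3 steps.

Finding critical point of f(x) = 4x^2 - 10x using bisection on f'(x) = 8x + -10.
f'(x) = 0 when x = 5/4.
Starting interval: [-4, 8]
Step 1: mid = 2, f'(mid) = 6, new interval = [-4, 2]
Step 2: mid = -1, f'(mid) = -18, new interval = [-1, 2]
Step 3: mid = 1/2, f'(mid) = -6, new interval = [1/2, 2]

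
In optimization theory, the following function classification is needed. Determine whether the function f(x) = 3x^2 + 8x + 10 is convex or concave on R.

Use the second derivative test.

f(x) = 3x^2 + 8x + 10
f'(x) = 6x + 8
f''(x) = 6
Since f''(x) = 6 > 0 for all x, f is convex on R.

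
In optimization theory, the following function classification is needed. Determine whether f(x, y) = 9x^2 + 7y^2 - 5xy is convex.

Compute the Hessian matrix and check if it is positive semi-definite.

f(x,y) = 9x^2 + 7y^2 - 5xy
Hessian H = [[18, -5], [-5, 14]]
trace(H) = 32, det(H) = 227
Eigenvalues: (32 +/- sqrt(116)) / 2 = 21.39, 10.61
Since both eigenvalues > 0, f is convex.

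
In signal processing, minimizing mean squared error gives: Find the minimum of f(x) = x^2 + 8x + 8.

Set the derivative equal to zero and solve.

f(x) = x^2 + 8x + 8
f'(x) = 2x + (8) = 0
x = -8/2 = -4
f(-4) = -8
Since f''(x) = 2 > 0, this is a minimum.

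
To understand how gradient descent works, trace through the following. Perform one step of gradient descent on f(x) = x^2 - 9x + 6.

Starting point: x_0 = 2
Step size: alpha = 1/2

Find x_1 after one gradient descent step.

f(x) = x^2 - 9x + 6
f'(x) = 2x - 9
f'(2) = 2*2 + (-9) = -5
x_1 = x_0 - alpha * f'(x_0) = 2 - 1/2 * -5 = 9/2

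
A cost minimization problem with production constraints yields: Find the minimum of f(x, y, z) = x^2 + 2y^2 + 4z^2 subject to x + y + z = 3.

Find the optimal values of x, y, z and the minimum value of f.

Using Lagrange multipliers on f = x^2 + 2y^2 + 4z^2 with constraint x + y + z = 3:
Conditions: 2*1*x = lambda, 2*2*y = lambda, 2*4*z = lambda
So x = lambda/2, y = lambda/4, z = lambda/8
Substituting into constraint: lambda * (7/8) = 3
lambda = 24/7
x = 12/7, y = 6/7, z = 3/7
Minimum value = 36/7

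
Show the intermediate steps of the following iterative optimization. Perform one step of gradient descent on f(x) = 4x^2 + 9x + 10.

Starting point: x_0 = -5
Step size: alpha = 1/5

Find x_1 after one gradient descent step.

f(x) = 4x^2 + 9x + 10
f'(x) = 8x + 9
f'(-5) = 8*-5 + (9) = -31
x_1 = x_0 - alpha * f'(x_0) = -5 - 1/5 * -31 = 6/5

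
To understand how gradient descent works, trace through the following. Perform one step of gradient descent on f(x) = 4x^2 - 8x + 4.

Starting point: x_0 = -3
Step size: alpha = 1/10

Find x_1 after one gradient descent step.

f(x) = 4x^2 - 8x + 4
f'(x) = 8x - 8
f'(-3) = 8*-3 + (-8) = -32
x_1 = x_0 - alpha * f'(x_0) = -3 - 1/10 * -32 = 1/5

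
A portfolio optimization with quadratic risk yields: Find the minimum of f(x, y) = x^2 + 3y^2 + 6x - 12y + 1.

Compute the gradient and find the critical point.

f(x,y) = x^2 + 3y^2 + 6x - 12y + 1
df/dx = 2x + (6) = 0  =>  x = -3
df/dy = 6y + (-12) = 0  =>  y = 2
f(-3, 2) = 1*(-3)^2 + 3*(2)^2 + 6*(-3) + -12*(2) + 1 = -20
Hessian is diagonal with entries 2, 6 > 0, so this is a minimum.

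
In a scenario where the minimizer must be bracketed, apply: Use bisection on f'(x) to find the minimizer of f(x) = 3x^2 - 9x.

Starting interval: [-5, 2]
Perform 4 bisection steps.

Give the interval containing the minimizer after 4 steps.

Finding critical point of f(x) = 3x^2 - 9x using bisection on f'(x) = 6x + -9.
f'(x) = 0 when x = 3/2.
Starting interval: [-5, 2]
Step 1: mid = -3/2, f'(mid) = -18, new interval = [-3/2, 2]
Step 2: mid = 1/4, f'(mid) = -15/2, new interval = [1/4, 2]
Step 3: mid = 9/8, f'(mid) = -9/4, new interval = [9/8, 2]
Step 4: mid = 25/16, f'(mid) = 3/8, new interval = [9/8, 25/16]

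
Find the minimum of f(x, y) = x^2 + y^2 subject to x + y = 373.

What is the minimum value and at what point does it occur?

Substitute y = 373 - x into f(x,y) = x^2 + y^2:
g(x) = x^2 + (373 - x)^2 = 2x^2 - 746x + 139129
g'(x) = 4x - 746 = 0  =>  x = 373/2
y = 373 - 373/2 = 373/2
Minimum value = (373/2)^2 + (373/2)^2 = 139129/2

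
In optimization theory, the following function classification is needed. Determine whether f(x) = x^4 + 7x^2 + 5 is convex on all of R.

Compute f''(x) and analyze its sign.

f(x) = x^4 + 7x^2 + 5
f'(x) = 4x^3 + 14x
f''(x) = 12x^2 + 14
f''(x) = 12x^2 + 14 >= 14 > 0 for all x
Therefore, f is convex on R.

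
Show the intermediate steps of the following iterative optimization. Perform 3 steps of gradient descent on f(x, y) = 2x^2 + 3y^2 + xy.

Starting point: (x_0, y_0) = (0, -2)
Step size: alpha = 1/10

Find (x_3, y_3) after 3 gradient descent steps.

f(x,y) = 2x^2 + 3y^2 + xy
grad_x = 4x + 1y, grad_y = 6y + 1x
Step 1: grad = (-2, -12), (1/5, -4/5)
Step 2: grad = (0, -23/5), (1/5, -17/50)
Step 3: grad = (23/50, -46/25), (77/500, -39/250)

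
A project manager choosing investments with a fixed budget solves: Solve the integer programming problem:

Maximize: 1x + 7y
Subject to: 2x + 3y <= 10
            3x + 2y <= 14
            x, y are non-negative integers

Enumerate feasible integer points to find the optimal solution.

Constraint 1: 2x + 3y <= 10
Constraint 2: 3x + 2y <= 14
Feasible x range (need y >= 0): 0 <= x <= min(10/2, 14/3) => x in {0, ..., 4}.
Enumerate feasible integer points row by row (the coefficient of y is 7 > 0, so for each x the largest feasible y gives the best value):
  x = 0: y <= min((10 - 2*0)/3, (14 - 3*0)/2) => y in {0, ..., 3}; best 1*0 + 7*3 = 21
  x = 1: y <= min((10 - 2*1)/3, (14 - 3*1)/2) => y in {0, ..., 2}; best 1*1 + 7*2 = 15
  x = 2: y <= min((10 - 2*2)/3, (14 - 3*2)/2) => y in {0, ..., 2}; best 1*2 + 7*2 = 16
  x = 3: y <= min((10 - 2*3)/3, (14 - 3*3)/2) => y in {0, ..., 1}; best 1*3 + 7*1 = 10
  x = 4: y <= min((10 - 2*4)/3, (14 - 3*4)/2) => y in {0}; best 1*4 + 7*0 = 4
The maximum 1x + 7y = 21 is achieved at x = 0, y = 3.
Check: 2*0 + 3*3 = 9 <= 10 and 3*0 + 2*3 = 6 <= 14.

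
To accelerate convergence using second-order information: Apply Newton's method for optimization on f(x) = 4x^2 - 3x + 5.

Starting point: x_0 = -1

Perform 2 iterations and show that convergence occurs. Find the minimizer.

f(x) = 4x^2 - 3x + 5, f'(x) = 8x + (-3), f''(x) = 8
Step 1: f'(-1) = -11, x_1 = -1 - -11/8 = 3/8
Step 2: f'(3/8) = 0, x_2 = 3/8 (converged)
Newton's method converges in 1 step for quadratics.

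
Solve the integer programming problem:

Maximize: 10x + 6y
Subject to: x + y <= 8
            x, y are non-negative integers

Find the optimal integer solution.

Objective: 10x + 6y, constraint: x + y <= 8
Coefficient of x is 10 >= coefficient of y is 6, so allocate the entire budget to x.
Optimal: x = 8, y = 0, value = 80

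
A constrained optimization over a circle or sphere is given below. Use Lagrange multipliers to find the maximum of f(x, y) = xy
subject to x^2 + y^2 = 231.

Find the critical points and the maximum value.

Lagrange conditions: y = 2*lambda*x and x = 2*lambda*y
If x = 0 then y = 0, violating the constraint, so x, y != 0.
Dividing: y/x = x/y => x^2 = y^2 => y = x or y = -x
Constraint: 2x^2 = 231 => x^2 = 231/2 => x = +/-sqrt(231/2)
Critical points: (sqrt(231/2), sqrt(231/2)), (-sqrt(231/2), -sqrt(231/2)), (sqrt(231/2), -sqrt(231/2)), (-sqrt(231/2), sqrt(231/2))
  y = x:  xy = x^2 = 231/2  at (sqrt(231/2), sqrt(231/2)) and (-sqrt(231/2), -sqrt(231/2))
  y = -x: xy = -x^2 = -231/2 at (sqrt(231/2), -sqrt(231/2)) and (-sqrt(231/2), sqrt(231/2))
Maximum xy = 231/2 at (sqrt(231/2), sqrt(231/2)) and (-sqrt(231/2), -sqrt(231/2))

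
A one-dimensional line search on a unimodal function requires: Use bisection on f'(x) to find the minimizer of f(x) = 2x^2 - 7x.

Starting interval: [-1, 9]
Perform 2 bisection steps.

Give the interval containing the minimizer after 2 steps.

Finding critical point of f(x) = 2x^2 - 7x using bisection on f'(x) = 4x + -7.
f'(x) = 0 when x = 7/4.
Starting interval: [-1, 9]
Step 1: mid = 4, f'(mid) = 9, new interval = [-1, 4]
Step 2: mid = 3/2, f'(mid) = -1, new interval = [3/2, 4]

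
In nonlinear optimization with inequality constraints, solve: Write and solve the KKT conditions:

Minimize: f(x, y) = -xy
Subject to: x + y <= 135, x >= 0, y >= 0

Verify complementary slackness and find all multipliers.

Problem: min -xy s.t. x + y <= 135 (multiplier lambda), x >= 0 (mu_x), y >= 0 (mu_y)
KKT stationarity: -y + lambda - mu_x = 0, -x + lambda - mu_y = 0, with lambda, mu_x, mu_y >= 0
Complementary slackness: lambda*(x + y - 135) = 0, mu_x*x = 0, mu_y*y = 0
If lambda = 0: y = -mu_x <= 0 and x = -mu_y <= 0 force x = y = 0 with f = 0; but x = y = 135/2 is feasible with f = -18225/4 < 0, so this is not the minimum. Hence lambda > 0 and x + y = 135.
Try x > 0, y > 0 (so mu_x = mu_y = 0): y = lambda, x = lambda => x = y = lambda
x + y = 135 => 2*lambda = 135 => lambda = 135/2
x* = y* = 135/2 > 0, consistent with mu_x = mu_y = 0.
(Any feasible point with x = 0 or y = 0 has f = 0 > -18225/4, so the minimum is not on those boundaries.)
min(-xy) = -18225/4 (i.e. max xy = 18225/4)
Multipliers: lambda = 135/2, mu_x = 0, mu_y = 0
Complementary slackness: lambda*(x + y - 135) = 135/2*(135/2 + 135/2 - 135) = 0, mu_x*x = 0*135/2 = 0, mu_y*y = 0*135/2 = 0. Satisfied.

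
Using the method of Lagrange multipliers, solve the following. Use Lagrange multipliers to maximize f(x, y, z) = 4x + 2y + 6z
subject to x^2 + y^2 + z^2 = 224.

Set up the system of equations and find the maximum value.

Lagrange conditions: 4 = 2*lambda*x, 2 = 2*lambda*y, 6 = 2*lambda*z
So x:4 = y:2 = z:6, i.e. x = 4t, y = 2t, z = 6t
Constraint: t^2*(4^2 + 2^2 + 6^2) = 224
  t^2 * 56 = 224  =>  t = sqrt(4)
Maximum = 4*4t + 2*2t + 6*6t = 56*sqrt(4) = 112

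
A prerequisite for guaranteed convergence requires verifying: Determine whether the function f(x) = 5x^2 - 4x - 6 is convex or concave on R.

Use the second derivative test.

f(x) = 5x^2 - 4x - 6
f'(x) = 10x - 4
f''(x) = 10
Since f''(x) = 10 > 0 for all x, f is convex on R.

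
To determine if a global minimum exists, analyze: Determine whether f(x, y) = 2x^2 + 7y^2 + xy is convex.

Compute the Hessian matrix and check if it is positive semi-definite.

f(x,y) = 2x^2 + 7y^2 + xy
Hessian H = [[4, 1], [1, 14]]
trace(H) = 18, det(H) = 55
Eigenvalues: (18 +/- sqrt(104)) / 2 = 14.1, 3.901
Since both eigenvalues > 0, f is convex.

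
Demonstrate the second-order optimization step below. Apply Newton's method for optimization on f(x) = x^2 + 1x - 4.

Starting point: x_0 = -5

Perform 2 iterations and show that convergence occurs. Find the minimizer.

f(x) = x^2 + 1x - 4, f'(x) = 2x + (1), f''(x) = 2
Step 1: f'(-5) = -9, x_1 = -5 - -9/2 = -1/2
Step 2: f'(-1/2) = 0, x_2 = -1/2 (converged)
Newton's method converges in 1 step for quadratics.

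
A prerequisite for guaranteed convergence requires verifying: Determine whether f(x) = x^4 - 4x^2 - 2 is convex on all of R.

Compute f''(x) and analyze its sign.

f(x) = x^4 - 4x^2 - 2
f'(x) = 4x^3 + -8x
f''(x) = 12x^2 + -8
f''(0) = -8 < 0, so not convex near x = 0
Therefore, f is not globally convex on R.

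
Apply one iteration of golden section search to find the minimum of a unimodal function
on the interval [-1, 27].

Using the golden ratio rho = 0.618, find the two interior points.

Golden section search on [-1, 27].
Golden ratio rho = 0.618 (approx).
Interior points:
  x_1 = -1 + (1-0.618)*28 = 9.6960
  x_2 = -1 + 0.618*28 = 16.3040
Compare f(x_1) and f(x_2) to determine which subinterval to keep.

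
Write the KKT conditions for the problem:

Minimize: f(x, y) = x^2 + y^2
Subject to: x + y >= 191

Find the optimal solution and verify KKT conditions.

KKT conditions for min x^2 + y^2 s.t. x + y >= 191:
Stationarity: 2x = mu, 2y = mu
So x = y = mu/2.
Complementary slackness: mu*(x + y - 191) = 0
Primal feasibility: x + y >= 191; dual feasibility: mu >= 0
If mu = 0 then x = y = 0, but 0 + 0 < 191 is infeasible, so the constraint is active.
Constraint active: x + y = 2*(mu/2) = 191 => mu = 191
x = y = 191/2, f = 36481/2
Verify: stationarity 2*(191/2) = 191 = mu; primal 191/2 + 191/2 = 191 >= 191; dual mu = 191 >= 0; complementary slackness 191*(191 - 191) = 0. All KKT conditions hold.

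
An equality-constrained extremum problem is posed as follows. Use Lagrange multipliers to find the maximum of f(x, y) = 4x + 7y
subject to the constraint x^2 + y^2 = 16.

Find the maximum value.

Set up Lagrange conditions: grad f = lambda * grad g
  4 = 2*lambda*x
  7 = 2*lambda*y
From these: x/y = 4/7, so x = 4t, y = 7t for some t.
Substitute into constraint: (4t)^2 + (7t)^2 = 16
  t^2 * 65 = 16
  t = sqrt(16/65)
Maximum = 4*x + 7*y = (4^2 + 7^2)*t = 65 * sqrt(16/65) = sqrt(1040)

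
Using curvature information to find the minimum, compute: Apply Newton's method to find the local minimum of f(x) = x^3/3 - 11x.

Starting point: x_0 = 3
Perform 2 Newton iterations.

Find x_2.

f(x) = x^3/3 - 11x
f'(x) = x^2 - 11, f''(x) = 2x
Newton update: x_{n+1} = x_n - (x_n^2 - 11)/(2*x_n)
Step 1: x_0 = 3, f'=-2, f''=6, x_1 = 10/3
Step 2: x_1 = 10/3, f'=1/9, f''=20/3, x_2 = 199/60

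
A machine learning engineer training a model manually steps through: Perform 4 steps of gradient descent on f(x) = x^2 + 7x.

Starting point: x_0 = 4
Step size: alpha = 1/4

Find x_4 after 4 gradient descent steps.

f(x) = x^2 + 7x, f'(x) = 2x + (7)
Step 1: f'(4) = 15, x_1 = 4 - 1/4 * 15 = 1/4
Step 2: f'(1/4) = 15/2, x_2 = 1/4 - 1/4 * 15/2 = -13/8
Step 3: f'(-13/8) = 15/4, x_3 = -13/8 - 1/4 * 15/4 = -41/16
Step 4: f'(-41/16) = 15/8, x_4 = -41/16 - 1/4 * 15/8 = -97/32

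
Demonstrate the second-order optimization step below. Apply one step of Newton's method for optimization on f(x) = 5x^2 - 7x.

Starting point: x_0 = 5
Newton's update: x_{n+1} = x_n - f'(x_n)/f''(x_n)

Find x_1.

f(x) = 5x^2 - 7x
f'(x) = 10x + (-7), f''(x) = 10
Newton step: x_1 = x_0 - f'(x_0)/f''(x_0)
f'(5) = 43
x_1 = 5 - 43/10 = 7/10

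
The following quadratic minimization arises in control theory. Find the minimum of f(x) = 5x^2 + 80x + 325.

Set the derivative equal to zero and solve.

f(x) = 5x^2 + 80x + 325
f'(x) = 10x + (80) = 0
x = -80/10 = -8
f(-8) = 5
Since f''(x) = 10 > 0, this is a minimum.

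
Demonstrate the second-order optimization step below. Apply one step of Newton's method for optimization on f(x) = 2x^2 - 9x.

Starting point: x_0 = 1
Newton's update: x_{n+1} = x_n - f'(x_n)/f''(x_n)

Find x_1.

f(x) = 2x^2 - 9x
f'(x) = 4x + (-9), f''(x) = 4
Newton step: x_1 = x_0 - f'(x_0)/f''(x_0)
f'(1) = -5
x_1 = 1 - -5/4 = 9/4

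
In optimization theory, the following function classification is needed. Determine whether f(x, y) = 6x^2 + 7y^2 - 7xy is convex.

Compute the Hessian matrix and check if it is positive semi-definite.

f(x,y) = 6x^2 + 7y^2 - 7xy
Hessian H = [[12, -7], [-7, 14]]
trace(H) = 26, det(H) = 119
Eigenvalues: (26 +/- sqrt(200)) / 2 = 20.07, 5.929
Since both eigenvalues > 0, f is convex.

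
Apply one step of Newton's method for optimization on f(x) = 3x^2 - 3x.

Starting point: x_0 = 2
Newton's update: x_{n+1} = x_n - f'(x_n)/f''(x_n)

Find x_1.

f(x) = 3x^2 - 3x
f'(x) = 6x + (-3), f''(x) = 6
Newton step: x_1 = x_0 - f'(x_0)/f''(x_0)
f'(2) = 9
x_1 = 2 - 9/6 = 1/2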